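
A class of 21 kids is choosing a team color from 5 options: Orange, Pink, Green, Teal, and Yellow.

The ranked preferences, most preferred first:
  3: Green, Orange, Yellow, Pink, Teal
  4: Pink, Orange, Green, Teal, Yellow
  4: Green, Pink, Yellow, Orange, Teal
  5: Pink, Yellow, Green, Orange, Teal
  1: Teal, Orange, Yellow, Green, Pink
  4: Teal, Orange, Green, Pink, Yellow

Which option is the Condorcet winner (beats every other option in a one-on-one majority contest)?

Green vs Orange: 12–9
Green vs Pink: 12–9
Green vs Teal: 16–5
Green vs Yellow: 15–6
Green beats every other option.

Green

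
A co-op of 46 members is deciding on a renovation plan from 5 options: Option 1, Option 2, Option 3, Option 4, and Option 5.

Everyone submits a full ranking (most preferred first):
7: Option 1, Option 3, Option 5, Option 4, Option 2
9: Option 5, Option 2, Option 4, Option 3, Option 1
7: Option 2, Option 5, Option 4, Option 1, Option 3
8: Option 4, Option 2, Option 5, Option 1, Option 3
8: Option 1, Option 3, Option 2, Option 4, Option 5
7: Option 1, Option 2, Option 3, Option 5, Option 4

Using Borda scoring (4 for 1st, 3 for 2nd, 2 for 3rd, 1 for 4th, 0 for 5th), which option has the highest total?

Option 1: 7×4 + 9×0 + 7×1 + 8×1 + 8×4 + 7×4 = 103
Option 2: 7×0 + 9×3 + 7×4 + 8×3 + 8×2 + 7×3 = 116
Option 3: 7×3 + 9×1 + 7×0 + 8×0 + 8×3 + 7×2 = 68
Option 4: 7×1 + 9×2 + 7×2 + 8×4 + 8×1 + 7×0 = 79
Option 5: 7×2 + 9×4 + 7×3 + 8×2 + 8×0 + 7×1 = 94

Option 2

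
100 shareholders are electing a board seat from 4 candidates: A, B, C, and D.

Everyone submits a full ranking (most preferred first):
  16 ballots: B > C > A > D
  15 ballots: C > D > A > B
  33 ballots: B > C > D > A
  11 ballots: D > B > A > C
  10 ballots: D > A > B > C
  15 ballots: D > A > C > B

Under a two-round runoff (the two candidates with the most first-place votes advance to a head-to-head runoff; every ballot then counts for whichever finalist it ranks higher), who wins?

D

Round 1 first-place votes: A 0, B 49, C 15, D 36. B and D advance.
Runoff: B is ranked above D on 49 ballots, D above B on 51.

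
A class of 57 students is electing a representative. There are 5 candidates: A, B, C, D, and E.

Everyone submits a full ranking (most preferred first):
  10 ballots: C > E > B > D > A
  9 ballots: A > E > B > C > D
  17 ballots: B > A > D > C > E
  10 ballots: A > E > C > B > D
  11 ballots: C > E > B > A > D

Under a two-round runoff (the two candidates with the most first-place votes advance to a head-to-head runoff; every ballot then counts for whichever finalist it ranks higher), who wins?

Round 1 first-place votes: A 19, B 17, C 21, D 0, E 0. C and A advance.
Runoff: C is ranked above A on 21 ballots, A above C on 36.

A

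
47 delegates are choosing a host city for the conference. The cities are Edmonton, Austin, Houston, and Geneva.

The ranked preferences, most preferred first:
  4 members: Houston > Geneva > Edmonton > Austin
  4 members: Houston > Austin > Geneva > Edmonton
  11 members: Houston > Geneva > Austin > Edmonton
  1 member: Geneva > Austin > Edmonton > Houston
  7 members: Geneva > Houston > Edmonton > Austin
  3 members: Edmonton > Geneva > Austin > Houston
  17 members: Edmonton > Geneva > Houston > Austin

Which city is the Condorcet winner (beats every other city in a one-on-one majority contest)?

Geneva vs Edmonton: 27–20
Geneva vs Austin: 43–4
Geneva vs Houston: 28–19
Geneva beats every other city.

Geneva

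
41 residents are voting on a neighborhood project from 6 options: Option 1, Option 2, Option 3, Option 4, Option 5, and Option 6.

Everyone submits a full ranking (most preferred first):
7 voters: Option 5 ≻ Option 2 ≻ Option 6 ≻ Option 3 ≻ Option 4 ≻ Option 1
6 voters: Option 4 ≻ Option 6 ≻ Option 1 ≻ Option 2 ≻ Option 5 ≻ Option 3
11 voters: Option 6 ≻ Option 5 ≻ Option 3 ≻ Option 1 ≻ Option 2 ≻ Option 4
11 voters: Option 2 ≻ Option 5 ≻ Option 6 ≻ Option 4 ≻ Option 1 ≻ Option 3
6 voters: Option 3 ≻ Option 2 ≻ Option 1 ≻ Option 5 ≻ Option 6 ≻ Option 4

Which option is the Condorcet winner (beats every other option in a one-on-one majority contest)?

Option 2 vs Option 1: 24–17
Option 2 vs Option 3: 24–17
Option 2 vs Option 4: 35–6
Option 2 vs Option 5: 23–18
Option 2 vs Option 6: 24–17
Option 2 beats every other option.

Option 2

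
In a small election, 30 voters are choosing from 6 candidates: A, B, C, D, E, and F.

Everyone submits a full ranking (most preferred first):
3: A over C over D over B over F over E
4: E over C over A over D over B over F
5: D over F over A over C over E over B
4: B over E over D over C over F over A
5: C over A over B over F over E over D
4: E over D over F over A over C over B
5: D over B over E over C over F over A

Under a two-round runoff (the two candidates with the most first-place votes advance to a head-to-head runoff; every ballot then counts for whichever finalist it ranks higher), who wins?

Round 1 first-place votes: A 3, B 4, C 5, D 10, E 8, F 0. D and E advance.
Runoff: D is ranked above E on 13 ballots, E above D on 17.

E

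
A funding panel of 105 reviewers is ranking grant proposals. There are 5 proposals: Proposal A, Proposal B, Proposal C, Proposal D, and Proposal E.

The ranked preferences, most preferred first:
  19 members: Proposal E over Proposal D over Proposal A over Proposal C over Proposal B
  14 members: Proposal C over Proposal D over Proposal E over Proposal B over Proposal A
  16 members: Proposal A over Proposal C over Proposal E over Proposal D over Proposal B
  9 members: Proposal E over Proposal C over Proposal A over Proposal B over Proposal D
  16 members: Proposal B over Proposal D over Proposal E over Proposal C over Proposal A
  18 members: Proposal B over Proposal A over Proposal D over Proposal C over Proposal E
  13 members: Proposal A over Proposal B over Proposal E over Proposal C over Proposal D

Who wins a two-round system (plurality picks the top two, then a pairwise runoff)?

Round 1 first-place votes: Proposal A 29, Proposal B 34, Proposal C 14, Proposal D 0, Proposal E 28. Proposal B and Proposal A advance.
Runoff: Proposal B is ranked above Proposal A on 48 ballots, Proposal A above Proposal B on 57.

Proposal A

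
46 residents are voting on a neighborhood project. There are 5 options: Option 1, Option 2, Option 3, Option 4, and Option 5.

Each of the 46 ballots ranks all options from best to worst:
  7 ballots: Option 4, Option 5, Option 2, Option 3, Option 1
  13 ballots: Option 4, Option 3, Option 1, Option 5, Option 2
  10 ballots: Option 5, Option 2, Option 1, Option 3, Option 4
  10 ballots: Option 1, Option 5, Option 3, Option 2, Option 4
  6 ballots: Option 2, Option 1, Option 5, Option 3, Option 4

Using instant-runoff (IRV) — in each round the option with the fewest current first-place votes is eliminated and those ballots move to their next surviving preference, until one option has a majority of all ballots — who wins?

Option 1

Round 1: Option 1 10, Option 2 6, Option 3 0, Option 4 20, Option 5 10. Option 3 eliminated.
Round 2: Option 1 10, Option 2 6, Option 4 20, Option 5 10. Option 2 eliminated.
Round 3: Option 1 16, Option 4 20, Option 5 10. Option 5 eliminated.
Round 4: Option 1 26, Option 4 20. Option 1 has a majority (≥24).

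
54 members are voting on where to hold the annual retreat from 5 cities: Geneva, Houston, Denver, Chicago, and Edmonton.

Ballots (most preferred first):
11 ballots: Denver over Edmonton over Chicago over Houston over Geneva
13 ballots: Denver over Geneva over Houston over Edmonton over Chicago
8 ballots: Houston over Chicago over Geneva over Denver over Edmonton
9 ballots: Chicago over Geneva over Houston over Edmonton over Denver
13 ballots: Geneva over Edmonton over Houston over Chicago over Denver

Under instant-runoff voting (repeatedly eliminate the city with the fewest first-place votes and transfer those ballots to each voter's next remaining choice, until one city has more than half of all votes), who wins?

Chicago

Round 1: Geneva 13, Houston 8, Denver 24, Chicago 9, Edmonton 0. Edmonton eliminated.
Round 2: Geneva 13, Houston 8, Denver 24, Chicago 9. Houston eliminated.
Round 3: Geneva 13, Denver 24, Chicago 17. Geneva eliminated.
Round 4: Denver 24, Chicago 30. Chicago has a majority (≥28).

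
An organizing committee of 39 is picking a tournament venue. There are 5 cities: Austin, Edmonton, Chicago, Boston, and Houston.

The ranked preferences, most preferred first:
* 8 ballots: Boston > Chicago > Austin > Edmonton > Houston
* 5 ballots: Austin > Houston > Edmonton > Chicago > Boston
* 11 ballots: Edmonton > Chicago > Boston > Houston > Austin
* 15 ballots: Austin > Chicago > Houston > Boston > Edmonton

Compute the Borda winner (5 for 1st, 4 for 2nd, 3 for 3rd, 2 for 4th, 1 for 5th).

Chicago

Austin: 8×3 + 5×5 + 11×1 + 15×5 = 135
Edmonton: 8×2 + 5×3 + 11×5 + 15×1 = 101
Chicago: 8×4 + 5×2 + 11×4 + 15×4 = 146
Boston: 8×5 + 5×1 + 11×3 + 15×2 = 108
Houston: 8×1 + 5×4 + 11×2 + 15×3 = 95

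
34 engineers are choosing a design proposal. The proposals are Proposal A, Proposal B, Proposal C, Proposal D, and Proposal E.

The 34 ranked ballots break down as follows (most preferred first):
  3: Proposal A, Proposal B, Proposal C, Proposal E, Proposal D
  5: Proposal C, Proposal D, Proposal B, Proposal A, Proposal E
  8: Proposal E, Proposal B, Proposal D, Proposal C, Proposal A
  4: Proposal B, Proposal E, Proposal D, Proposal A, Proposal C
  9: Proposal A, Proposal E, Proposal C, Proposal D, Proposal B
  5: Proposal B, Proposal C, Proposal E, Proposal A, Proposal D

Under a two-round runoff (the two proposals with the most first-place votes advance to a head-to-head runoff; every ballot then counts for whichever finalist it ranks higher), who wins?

Round 1 first-place votes: Proposal A 12, Proposal B 9, Proposal C 5, Proposal D 0, Proposal E 8. Proposal A and Proposal B advance.
Runoff: Proposal A is ranked above Proposal B on 12 ballots, Proposal B above Proposal A on 22.

Proposal B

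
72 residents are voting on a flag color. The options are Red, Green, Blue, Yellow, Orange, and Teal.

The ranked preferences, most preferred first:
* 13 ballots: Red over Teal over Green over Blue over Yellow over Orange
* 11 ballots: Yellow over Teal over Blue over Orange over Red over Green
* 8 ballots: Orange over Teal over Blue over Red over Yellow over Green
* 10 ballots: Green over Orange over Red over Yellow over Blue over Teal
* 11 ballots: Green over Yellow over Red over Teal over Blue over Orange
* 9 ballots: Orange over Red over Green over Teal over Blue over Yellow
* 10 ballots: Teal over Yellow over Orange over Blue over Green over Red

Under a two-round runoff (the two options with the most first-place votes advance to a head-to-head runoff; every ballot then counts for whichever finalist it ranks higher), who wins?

Orange

Round 1 first-place votes: Red 13, Green 21, Blue 0, Yellow 11, Orange 17, Teal 10. Green and Orange advance.
Runoff: Green is ranked above Orange on 34 ballots, Orange above Green on 38.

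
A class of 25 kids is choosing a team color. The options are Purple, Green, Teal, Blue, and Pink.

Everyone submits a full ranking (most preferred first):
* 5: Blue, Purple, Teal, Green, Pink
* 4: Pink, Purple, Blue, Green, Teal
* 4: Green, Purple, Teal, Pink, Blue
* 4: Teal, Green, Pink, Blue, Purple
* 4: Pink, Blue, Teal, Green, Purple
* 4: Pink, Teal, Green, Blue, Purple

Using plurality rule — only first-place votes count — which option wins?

First-place votes: Purple 0, Green 4, Teal 4, Blue 5, Pink 12.

Pink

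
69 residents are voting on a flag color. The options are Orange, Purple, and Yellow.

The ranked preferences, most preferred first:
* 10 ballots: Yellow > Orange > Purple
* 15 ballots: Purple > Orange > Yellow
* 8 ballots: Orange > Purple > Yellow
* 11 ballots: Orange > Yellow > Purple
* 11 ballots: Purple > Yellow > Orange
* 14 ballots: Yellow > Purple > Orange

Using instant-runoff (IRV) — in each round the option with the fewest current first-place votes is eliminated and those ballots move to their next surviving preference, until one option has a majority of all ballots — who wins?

Yellow

Round 1: Orange 19, Purple 26, Yellow 24. Orange eliminated.
Round 2: Purple 34, Yellow 35. Yellow has a majority (≥35).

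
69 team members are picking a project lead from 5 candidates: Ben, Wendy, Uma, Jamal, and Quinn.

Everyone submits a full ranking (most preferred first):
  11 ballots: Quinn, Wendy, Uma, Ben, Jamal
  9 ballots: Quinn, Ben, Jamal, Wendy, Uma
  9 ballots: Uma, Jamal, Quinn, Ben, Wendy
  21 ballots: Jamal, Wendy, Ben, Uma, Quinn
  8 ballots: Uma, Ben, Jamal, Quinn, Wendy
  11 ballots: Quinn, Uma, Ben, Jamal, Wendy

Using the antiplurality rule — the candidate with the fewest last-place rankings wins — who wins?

Last-place votes: Ben 0, Wendy 28, Uma 9, Jamal 11, Quinn 21.

Ben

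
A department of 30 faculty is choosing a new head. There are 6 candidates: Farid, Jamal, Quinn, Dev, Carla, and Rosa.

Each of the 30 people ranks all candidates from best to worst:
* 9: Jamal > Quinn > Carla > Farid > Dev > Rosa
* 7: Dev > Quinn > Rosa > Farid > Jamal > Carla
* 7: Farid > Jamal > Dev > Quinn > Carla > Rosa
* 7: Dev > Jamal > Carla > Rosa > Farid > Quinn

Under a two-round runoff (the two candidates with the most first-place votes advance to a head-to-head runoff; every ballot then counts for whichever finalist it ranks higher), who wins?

Jamal

Round 1 first-place votes: Farid 7, Jamal 9, Quinn 0, Dev 14, Carla 0, Rosa 0. Dev and Jamal advance.
Runoff: Dev is ranked above Jamal on 14 ballots, Jamal above Dev on 16.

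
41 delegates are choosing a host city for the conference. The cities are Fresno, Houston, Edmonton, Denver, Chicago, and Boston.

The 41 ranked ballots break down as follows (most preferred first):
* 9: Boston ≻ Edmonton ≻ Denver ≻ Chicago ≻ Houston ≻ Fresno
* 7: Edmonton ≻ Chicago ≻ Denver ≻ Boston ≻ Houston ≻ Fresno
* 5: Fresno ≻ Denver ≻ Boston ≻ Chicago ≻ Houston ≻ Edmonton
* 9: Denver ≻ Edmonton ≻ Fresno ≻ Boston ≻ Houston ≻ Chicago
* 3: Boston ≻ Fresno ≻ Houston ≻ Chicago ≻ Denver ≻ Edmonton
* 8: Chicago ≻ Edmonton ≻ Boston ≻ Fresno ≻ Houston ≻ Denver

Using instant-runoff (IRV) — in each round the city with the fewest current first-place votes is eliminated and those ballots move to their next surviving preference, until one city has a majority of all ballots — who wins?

Denver

Round 1: Fresno 5, Houston 0, Edmonton 7, Denver 9, Chicago 8, Boston 12. Houston eliminated.
Round 2: Fresno 5, Edmonton 7, Denver 9, Chicago 8, Boston 12. Fresno eliminated.
Round 3: Edmonton 7, Denver 14, Chicago 8, Boston 12. Edmonton eliminated.
Round 4: Denver 14, Chicago 15, Boston 12. Boston eliminated.
Round 5: Denver 23, Chicago 18. Denver has a majority (≥21).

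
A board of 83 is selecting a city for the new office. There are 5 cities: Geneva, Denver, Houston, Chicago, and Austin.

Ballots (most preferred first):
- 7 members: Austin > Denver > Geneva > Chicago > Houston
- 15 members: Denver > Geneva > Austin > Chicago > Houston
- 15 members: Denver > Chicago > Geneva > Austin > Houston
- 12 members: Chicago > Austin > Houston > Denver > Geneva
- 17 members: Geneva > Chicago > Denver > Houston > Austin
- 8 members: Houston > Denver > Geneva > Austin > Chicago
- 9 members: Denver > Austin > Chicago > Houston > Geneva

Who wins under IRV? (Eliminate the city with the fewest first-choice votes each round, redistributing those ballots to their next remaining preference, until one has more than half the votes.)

Round 1: Geneva 17, Denver 39, Houston 8, Chicago 12, Austin 7. Austin eliminated.
Round 2: Geneva 17, Denver 46, Houston 8, Chicago 12. Denver has a majority (≥42).

Denver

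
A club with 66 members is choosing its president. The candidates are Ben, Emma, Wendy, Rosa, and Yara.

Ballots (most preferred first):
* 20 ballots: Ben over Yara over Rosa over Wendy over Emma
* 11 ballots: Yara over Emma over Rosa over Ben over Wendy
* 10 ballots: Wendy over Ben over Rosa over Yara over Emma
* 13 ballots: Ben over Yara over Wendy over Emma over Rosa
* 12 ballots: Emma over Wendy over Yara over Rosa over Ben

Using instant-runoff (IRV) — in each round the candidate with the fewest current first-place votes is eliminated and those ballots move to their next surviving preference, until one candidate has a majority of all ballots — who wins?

Ben

Round 1: Ben 33, Emma 12, Wendy 10, Rosa 0, Yara 11. Rosa eliminated.
Round 2: Ben 33, Emma 12, Wendy 10, Yara 11. Wendy eliminated.
Round 3: Ben 43, Emma 12, Yara 11. Ben has a majority (≥34).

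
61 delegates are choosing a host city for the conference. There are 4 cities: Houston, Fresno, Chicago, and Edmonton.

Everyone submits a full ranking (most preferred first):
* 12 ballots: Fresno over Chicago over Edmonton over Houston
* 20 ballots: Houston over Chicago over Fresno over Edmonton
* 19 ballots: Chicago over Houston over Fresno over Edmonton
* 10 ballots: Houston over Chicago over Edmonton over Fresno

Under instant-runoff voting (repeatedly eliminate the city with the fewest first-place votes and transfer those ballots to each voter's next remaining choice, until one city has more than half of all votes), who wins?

Chicago

Round 1: Houston 30, Fresno 12, Chicago 19, Edmonton 0. Edmonton eliminated.
Round 2: Houston 30, Fresno 12, Chicago 19. Fresno eliminated.
Round 3: Houston 30, Chicago 31. Chicago has a majority (≥31).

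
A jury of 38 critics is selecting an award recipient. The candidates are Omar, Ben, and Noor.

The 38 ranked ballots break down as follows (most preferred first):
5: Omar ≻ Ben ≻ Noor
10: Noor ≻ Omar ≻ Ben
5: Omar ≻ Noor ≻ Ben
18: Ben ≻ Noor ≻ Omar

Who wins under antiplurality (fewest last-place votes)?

Noor

Last-place votes: Omar 18, Ben 15, Noor 5.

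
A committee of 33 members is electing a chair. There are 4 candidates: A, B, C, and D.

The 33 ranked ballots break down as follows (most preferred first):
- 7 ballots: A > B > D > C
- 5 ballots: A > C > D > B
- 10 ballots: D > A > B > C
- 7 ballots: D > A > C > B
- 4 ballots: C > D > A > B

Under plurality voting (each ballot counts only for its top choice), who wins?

D

First-place votes: A 12, B 0, C 4, D 17.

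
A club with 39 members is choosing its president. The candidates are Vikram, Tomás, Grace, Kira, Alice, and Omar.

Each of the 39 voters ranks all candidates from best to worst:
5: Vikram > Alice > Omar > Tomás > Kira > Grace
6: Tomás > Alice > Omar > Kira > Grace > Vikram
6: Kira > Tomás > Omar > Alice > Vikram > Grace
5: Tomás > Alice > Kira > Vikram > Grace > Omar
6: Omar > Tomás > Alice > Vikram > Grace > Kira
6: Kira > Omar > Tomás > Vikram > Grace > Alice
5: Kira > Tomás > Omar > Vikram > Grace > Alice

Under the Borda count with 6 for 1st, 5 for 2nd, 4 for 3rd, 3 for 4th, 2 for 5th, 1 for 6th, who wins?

Tomás

Vikram: 5×6 + 6×1 + 6×2 + 5×3 + 6×3 + 6×3 + 5×3 = 114
Tomás: 5×3 + 6×6 + 6×5 + 5×6 + 6×5 + 6×4 + 5×5 = 190
Grace: 5×1 + 6×2 + 6×1 + 5×2 + 6×2 + 6×2 + 5×2 = 67
Kira: 5×2 + 6×3 + 6×6 + 5×4 + 6×1 + 6×6 + 5×6 = 156
Alice: 5×5 + 6×5 + 6×3 + 5×5 + 6×4 + 6×1 + 5×1 = 133
Omar: 5×4 + 6×4 + 6×4 + 5×1 + 6×6 + 6×5 + 5×4 = 159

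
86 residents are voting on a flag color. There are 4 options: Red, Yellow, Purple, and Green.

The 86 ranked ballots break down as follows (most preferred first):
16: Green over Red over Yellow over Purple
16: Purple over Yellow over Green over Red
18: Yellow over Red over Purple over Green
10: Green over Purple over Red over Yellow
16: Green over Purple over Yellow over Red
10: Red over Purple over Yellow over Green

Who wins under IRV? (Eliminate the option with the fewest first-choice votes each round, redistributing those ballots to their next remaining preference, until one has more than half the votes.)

Round 1: Red 10, Yellow 18, Purple 16, Green 42. Red eliminated.
Round 2: Yellow 18, Purple 26, Green 42. Yellow eliminated.
Round 3: Purple 44, Green 42. Purple has a majority (≥44).

Purple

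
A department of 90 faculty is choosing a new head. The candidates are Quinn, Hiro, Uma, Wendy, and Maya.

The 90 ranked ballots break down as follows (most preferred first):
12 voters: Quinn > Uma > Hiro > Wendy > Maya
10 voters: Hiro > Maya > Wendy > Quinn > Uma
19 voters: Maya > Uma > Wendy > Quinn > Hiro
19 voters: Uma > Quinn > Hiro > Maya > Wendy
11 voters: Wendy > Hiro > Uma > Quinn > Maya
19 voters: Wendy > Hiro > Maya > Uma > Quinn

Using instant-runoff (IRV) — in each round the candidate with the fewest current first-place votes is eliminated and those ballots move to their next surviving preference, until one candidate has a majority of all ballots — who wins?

Round 1: Quinn 12, Hiro 10, Uma 19, Wendy 30, Maya 19. Hiro eliminated.
Round 2: Quinn 12, Uma 19, Wendy 30, Maya 29. Quinn eliminated.
Round 3: Uma 31, Wendy 30, Maya 29. Maya eliminated.
Round 4: Uma 50, Wendy 40. Uma has a majority (≥46).

Uma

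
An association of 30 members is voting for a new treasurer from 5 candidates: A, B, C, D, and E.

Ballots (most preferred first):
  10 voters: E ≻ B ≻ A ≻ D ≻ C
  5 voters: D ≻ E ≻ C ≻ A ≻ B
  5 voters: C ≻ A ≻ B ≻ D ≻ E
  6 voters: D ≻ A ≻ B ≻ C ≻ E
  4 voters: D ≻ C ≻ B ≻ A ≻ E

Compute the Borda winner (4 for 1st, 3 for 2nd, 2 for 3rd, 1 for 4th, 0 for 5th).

A: 10×2 + 5×1 + 5×3 + 6×3 + 4×1 = 62
B: 10×3 + 5×0 + 5×2 + 6×2 + 4×2 = 60
C: 10×0 + 5×2 + 5×4 + 6×1 + 4×3 = 48
D: 10×1 + 5×4 + 5×1 + 6×4 + 4×4 = 75
E: 10×4 + 5×3 + 5×0 + 6×0 + 4×0 = 55

D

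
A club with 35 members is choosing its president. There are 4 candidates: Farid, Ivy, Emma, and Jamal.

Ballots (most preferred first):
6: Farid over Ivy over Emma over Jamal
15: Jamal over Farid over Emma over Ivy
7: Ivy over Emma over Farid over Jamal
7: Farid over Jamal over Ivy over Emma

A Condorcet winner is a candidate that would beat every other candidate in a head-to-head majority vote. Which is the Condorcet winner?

Farid

Farid vs Ivy: 28–7
Farid vs Emma: 28–7
Farid vs Jamal: 20–15
Farid beats every other candidate.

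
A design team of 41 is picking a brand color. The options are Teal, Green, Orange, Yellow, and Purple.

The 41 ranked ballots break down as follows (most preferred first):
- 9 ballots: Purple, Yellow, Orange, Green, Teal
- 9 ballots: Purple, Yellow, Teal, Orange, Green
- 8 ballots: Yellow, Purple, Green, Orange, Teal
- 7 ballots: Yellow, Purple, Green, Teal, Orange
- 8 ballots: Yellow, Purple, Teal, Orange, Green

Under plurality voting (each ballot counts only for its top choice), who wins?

Yellow

First-place votes: Teal 0, Green 0, Orange 0, Yellow 23, Purple 18.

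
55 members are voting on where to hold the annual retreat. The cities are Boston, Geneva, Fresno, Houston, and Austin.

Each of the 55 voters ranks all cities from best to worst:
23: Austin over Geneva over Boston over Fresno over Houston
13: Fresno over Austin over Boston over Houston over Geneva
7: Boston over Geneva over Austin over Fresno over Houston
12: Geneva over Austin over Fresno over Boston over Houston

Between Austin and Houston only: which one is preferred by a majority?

Austin is ranked above Houston on 55 ballots; Houston above Austin on 0.

Austin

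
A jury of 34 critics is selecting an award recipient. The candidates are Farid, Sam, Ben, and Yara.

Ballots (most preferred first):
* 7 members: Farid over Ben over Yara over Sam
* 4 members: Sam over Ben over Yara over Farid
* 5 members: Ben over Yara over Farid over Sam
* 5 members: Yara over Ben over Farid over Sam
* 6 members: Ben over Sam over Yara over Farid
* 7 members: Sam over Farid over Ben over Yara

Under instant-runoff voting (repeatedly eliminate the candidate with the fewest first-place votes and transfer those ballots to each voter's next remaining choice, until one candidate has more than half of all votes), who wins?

Ben

Round 1: Farid 7, Sam 11, Ben 11, Yara 5. Yara eliminated.
Round 2: Farid 7, Sam 11, Ben 16. Farid eliminated.
Round 3: Sam 11, Ben 23. Ben has a majority (≥18).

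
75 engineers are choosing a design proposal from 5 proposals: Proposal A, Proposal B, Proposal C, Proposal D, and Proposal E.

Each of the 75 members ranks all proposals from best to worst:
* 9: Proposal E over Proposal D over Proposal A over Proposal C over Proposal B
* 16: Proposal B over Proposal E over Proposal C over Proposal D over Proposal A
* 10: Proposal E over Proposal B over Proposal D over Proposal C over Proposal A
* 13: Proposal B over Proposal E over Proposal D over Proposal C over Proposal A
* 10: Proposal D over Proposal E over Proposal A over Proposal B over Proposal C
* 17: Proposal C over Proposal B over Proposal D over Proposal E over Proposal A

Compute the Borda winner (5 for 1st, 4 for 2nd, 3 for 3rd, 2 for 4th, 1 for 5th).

Proposal A: 9×3 + 16×1 + 10×1 + 13×1 + 10×3 + 17×1 = 113
Proposal B: 9×1 + 16×5 + 10×4 + 13×5 + 10×2 + 17×4 = 282
Proposal C: 9×2 + 16×3 + 10×2 + 13×2 + 10×1 + 17×5 = 207
Proposal D: 9×4 + 16×2 + 10×3 + 13×3 + 10×5 + 17×3 = 238
Proposal E: 9×5 + 16×4 + 10×5 + 13×4 + 10×4 + 17×2 = 285

Proposal E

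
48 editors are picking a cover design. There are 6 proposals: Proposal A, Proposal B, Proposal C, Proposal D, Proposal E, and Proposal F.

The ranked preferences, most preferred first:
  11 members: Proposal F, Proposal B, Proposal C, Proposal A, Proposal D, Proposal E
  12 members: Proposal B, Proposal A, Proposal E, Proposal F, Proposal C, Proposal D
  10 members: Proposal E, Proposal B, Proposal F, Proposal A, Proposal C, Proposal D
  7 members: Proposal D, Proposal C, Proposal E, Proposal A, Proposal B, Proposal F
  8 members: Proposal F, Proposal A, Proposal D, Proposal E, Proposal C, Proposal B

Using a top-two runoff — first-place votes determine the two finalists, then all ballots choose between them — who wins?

Round 1 first-place votes: Proposal A 0, Proposal B 12, Proposal C 0, Proposal D 7, Proposal E 10, Proposal F 19. Proposal F and Proposal B advance.
Runoff: Proposal F is ranked above Proposal B on 19 ballots, Proposal B above Proposal F on 29.

Proposal B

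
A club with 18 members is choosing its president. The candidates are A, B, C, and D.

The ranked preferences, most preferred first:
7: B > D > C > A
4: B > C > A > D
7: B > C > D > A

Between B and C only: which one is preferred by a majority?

B is ranked above C on 18 ballots; C above B on 0.

B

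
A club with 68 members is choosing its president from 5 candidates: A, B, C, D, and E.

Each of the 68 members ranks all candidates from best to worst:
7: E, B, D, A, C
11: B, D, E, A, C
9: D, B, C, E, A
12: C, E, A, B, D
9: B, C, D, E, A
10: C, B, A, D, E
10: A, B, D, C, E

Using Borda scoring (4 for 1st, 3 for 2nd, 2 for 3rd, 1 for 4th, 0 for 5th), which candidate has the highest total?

A: 7×1 + 11×1 + 9×0 + 12×2 + 9×0 + 10×2 + 10×4 = 102
B: 7×3 + 11×4 + 9×3 + 12×1 + 9×4 + 10×3 + 10×3 = 200
C: 7×0 + 11×0 + 9×2 + 12×4 + 9×3 + 10×4 + 10×1 = 143
D: 7×2 + 11×3 + 9×4 + 12×0 + 9×2 + 10×1 + 10×2 = 131
E: 7×4 + 11×2 + 9×1 + 12×3 + 9×1 + 10×0 + 10×0 = 104

B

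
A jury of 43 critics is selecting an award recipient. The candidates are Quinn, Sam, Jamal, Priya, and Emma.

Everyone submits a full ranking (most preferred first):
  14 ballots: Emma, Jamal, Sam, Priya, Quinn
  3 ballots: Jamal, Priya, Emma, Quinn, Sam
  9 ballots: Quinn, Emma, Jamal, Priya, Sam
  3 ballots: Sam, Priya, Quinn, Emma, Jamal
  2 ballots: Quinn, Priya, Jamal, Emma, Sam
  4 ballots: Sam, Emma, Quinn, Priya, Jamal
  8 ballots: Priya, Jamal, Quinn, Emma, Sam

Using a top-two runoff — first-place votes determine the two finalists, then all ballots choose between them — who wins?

Round 1 first-place votes: Quinn 11, Sam 7, Jamal 3, Priya 8, Emma 14. Emma and Quinn advance.
Runoff: Emma is ranked above Quinn on 21 ballots, Quinn above Emma on 22.

Quinn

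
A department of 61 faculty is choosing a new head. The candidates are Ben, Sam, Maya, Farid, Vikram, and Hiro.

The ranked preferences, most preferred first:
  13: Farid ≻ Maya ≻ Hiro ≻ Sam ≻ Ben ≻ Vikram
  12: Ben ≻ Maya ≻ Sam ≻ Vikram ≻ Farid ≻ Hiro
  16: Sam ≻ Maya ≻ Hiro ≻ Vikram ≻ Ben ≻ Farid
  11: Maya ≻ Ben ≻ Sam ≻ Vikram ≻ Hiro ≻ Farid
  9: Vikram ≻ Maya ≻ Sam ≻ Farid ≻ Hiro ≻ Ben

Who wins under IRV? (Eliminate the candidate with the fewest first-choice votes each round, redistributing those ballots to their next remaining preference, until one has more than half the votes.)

Maya

Round 1: Ben 12, Sam 16, Maya 11, Farid 13, Vikram 9, Hiro 0. Hiro eliminated.
Round 2: Ben 12, Sam 16, Maya 11, Farid 13, Vikram 9. Vikram eliminated.
Round 3: Ben 12, Sam 16, Maya 20, Farid 13. Ben eliminated.
Round 4: Sam 16, Maya 32, Farid 13. Maya has a majority (≥31).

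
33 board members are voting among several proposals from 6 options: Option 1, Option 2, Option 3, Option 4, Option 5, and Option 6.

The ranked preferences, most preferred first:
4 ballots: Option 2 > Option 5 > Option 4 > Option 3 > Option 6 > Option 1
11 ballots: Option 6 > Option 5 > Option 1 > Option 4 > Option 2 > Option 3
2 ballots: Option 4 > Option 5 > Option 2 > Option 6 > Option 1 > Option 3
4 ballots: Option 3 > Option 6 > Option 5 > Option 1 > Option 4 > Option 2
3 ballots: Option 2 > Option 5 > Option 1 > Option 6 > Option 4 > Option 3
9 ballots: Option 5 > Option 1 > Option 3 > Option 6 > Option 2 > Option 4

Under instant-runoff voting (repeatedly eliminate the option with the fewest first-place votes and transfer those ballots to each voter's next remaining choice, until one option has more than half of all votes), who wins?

Round 1: Option 1 0, Option 2 7, Option 3 4, Option 4 2, Option 5 9, Option 6 11. Option 1 eliminated.
Round 2: Option 2 7, Option 3 4, Option 4 2, Option 5 9, Option 6 11. Option 4 eliminated.
Round 3: Option 2 7, Option 3 4, Option 5 11, Option 6 11. Option 3 eliminated.
Round 4: Option 2 7, Option 5 11, Option 6 15. Option 2 eliminated.
Round 5: Option 5 18, Option 6 15. Option 5 has a majority (≥17).

Option 5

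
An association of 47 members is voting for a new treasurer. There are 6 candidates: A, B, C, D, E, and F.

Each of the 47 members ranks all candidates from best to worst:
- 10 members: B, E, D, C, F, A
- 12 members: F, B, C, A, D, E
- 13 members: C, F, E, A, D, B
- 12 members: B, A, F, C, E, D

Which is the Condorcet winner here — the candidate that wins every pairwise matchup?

F

F vs A: 35–12
F vs B: 25–22
F vs C: 24–23
F vs D: 37–10
F vs E: 37–10
F beats every other candidate.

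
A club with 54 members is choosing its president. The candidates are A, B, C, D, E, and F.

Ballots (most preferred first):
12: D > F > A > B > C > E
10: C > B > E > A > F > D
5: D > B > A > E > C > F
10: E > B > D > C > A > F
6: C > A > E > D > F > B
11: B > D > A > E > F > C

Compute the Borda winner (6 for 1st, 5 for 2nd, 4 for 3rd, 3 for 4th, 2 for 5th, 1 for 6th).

A: 12×4 + 10×3 + 5×4 + 10×2 + 6×5 + 11×4 = 192
B: 12×3 + 10×5 + 5×5 + 10×5 + 6×1 + 11×6 = 233
C: 12×2 + 10×6 + 5×2 + 10×3 + 6×6 + 11×1 = 171
D: 12×6 + 10×1 + 5×6 + 10×4 + 6×3 + 11×5 = 225
E: 12×1 + 10×4 + 5×3 + 10×6 + 6×4 + 11×3 = 184
F: 12×5 + 10×2 + 5×1 + 10×1 + 6×2 + 11×2 = 129

B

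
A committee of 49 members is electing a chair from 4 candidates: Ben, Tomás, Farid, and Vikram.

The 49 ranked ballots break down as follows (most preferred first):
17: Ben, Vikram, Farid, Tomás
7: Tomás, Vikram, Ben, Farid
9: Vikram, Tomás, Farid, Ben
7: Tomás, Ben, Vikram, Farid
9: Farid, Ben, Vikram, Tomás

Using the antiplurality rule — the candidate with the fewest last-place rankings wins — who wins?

Vikram

Last-place votes: Ben 9, Tomás 26, Farid 14, Vikram 0.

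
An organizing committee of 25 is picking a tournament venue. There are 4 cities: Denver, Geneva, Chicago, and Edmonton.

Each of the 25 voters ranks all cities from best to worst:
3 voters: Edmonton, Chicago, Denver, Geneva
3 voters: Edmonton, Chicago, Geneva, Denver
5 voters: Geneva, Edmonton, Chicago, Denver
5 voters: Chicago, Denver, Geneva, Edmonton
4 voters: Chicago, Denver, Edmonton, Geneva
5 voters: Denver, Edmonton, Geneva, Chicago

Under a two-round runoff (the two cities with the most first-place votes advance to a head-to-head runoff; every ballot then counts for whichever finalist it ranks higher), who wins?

Edmonton

Round 1 first-place votes: Denver 5, Geneva 5, Chicago 9, Edmonton 6. Chicago and Edmonton advance.
Runoff: Chicago is ranked above Edmonton on 9 ballots, Edmonton above Chicago on 16.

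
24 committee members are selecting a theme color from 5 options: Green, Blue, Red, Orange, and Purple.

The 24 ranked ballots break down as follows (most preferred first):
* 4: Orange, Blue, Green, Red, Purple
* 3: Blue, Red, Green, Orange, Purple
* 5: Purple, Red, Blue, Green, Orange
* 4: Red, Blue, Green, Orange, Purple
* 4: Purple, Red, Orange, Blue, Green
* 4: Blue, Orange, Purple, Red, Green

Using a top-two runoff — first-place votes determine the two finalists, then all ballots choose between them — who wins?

Round 1 first-place votes: Green 0, Blue 7, Red 4, Orange 4, Purple 9. Purple and Blue advance.
Runoff: Purple is ranked above Blue on 9 ballots, Blue above Purple on 15.

Blue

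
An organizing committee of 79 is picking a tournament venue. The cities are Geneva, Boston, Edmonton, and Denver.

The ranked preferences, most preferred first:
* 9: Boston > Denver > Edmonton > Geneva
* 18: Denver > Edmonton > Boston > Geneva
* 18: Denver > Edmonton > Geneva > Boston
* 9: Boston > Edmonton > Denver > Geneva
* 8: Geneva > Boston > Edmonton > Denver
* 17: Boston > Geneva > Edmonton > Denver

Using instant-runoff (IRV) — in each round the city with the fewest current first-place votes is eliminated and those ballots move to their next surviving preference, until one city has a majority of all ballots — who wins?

Boston

Round 1: Geneva 8, Boston 35, Edmonton 0, Denver 36. Edmonton eliminated.
Round 2: Geneva 8, Boston 35, Denver 36. Geneva eliminated.
Round 3: Boston 43, Denver 36. Boston has a majority (≥40).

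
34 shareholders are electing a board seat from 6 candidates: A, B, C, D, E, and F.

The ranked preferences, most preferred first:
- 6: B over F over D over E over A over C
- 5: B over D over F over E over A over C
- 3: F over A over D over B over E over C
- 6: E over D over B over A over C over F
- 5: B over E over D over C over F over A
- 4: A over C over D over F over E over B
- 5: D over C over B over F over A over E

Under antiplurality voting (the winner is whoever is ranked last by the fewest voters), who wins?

Last-place votes: A 5, B 4, C 14, D 0, E 5, F 6.

D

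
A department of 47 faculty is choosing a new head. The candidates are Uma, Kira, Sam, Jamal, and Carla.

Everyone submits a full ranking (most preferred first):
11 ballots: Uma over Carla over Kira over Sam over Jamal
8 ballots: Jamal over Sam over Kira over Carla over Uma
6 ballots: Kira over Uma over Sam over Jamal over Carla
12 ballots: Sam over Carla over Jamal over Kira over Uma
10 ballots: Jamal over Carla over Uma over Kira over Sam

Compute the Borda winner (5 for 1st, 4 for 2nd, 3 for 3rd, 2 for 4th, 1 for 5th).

Uma: 11×5 + 8×1 + 6×4 + 12×1 + 10×3 = 129
Kira: 11×3 + 8×3 + 6×5 + 12×2 + 10×2 = 131
Sam: 11×2 + 8×4 + 6×3 + 12×5 + 10×1 = 142
Jamal: 11×1 + 8×5 + 6×2 + 12×3 + 10×5 = 149
Carla: 11×4 + 8×2 + 6×1 + 12×4 + 10×4 = 154

Carla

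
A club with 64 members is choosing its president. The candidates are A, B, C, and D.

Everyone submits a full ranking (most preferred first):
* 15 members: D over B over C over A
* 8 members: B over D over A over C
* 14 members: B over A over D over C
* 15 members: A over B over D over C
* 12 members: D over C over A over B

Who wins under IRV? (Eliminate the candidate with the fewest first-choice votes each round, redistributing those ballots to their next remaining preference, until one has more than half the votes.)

B

Round 1: A 15, B 22, C 0, D 27. C eliminated.
Round 2: A 15, B 22, D 27. A eliminated.
Round 3: B 37, D 27. B has a majority (≥33).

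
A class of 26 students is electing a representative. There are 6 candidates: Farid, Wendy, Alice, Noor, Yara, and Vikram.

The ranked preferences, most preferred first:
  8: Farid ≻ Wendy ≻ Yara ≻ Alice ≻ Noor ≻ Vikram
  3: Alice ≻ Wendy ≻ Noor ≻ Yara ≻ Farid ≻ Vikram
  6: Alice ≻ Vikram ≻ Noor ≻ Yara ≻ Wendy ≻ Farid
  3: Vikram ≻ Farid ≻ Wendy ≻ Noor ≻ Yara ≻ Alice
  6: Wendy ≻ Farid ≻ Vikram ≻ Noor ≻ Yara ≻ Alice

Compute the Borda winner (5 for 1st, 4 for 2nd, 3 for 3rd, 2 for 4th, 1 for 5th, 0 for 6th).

Farid: 8×5 + 3×1 + 6×0 + 3×4 + 6×4 = 79
Wendy: 8×4 + 3×4 + 6×1 + 3×3 + 6×5 = 89
Alice: 8×2 + 3×5 + 6×5 + 3×0 + 6×0 = 61
Noor: 8×1 + 3×3 + 6×3 + 3×2 + 6×2 = 53
Yara: 8×3 + 3×2 + 6×2 + 3×1 + 6×1 = 51
Vikram: 8×0 + 3×0 + 6×4 + 3×5 + 6×3 = 57

Wendy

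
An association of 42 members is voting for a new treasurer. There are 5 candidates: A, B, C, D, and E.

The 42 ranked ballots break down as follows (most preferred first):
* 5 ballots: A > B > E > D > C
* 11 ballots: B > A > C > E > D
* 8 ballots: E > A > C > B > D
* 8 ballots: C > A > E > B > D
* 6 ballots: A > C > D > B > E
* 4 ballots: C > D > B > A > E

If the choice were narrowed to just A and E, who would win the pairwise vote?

A is ranked above E on 34 ballots; E above A on 8.

A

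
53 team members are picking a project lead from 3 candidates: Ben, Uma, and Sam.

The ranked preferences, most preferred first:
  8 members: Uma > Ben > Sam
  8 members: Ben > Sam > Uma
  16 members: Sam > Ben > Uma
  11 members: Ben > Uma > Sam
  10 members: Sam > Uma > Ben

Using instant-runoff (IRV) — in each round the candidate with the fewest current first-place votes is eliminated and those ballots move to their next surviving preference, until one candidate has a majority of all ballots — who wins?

Ben

Round 1: Ben 19, Uma 8, Sam 26. Uma eliminated.
Round 2: Ben 27, Sam 26. Ben has a majority (≥27).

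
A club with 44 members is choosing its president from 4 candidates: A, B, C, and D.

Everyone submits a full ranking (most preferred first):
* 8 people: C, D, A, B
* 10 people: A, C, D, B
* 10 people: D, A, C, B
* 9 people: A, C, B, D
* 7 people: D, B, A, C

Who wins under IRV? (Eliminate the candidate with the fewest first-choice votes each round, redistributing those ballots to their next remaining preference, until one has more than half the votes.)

D

Round 1: A 19, B 0, C 8, D 17. B eliminated.
Round 2: A 19, C 8, D 17. C eliminated.
Round 3: A 19, D 25. D has a majority (≥23).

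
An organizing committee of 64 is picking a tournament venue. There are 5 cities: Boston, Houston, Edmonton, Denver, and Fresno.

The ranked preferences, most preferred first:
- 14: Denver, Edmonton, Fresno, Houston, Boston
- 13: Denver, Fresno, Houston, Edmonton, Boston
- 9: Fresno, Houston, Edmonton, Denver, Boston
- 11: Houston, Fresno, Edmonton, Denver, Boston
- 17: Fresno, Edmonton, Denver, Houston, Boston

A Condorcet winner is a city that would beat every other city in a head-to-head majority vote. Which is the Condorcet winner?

Fresno vs Boston: 64–0
Fresno vs Houston: 53–11
Fresno vs Edmonton: 50–14
Fresno vs Denver: 37–27
Fresno beats every other city.

Fresno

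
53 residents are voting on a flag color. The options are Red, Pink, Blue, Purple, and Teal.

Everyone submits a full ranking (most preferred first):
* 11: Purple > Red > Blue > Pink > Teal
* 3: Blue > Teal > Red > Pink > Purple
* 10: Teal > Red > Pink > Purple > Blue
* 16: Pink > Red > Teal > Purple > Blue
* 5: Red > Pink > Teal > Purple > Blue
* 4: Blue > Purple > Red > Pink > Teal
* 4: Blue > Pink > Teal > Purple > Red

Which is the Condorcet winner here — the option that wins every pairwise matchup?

Red

Red vs Pink: 33–20
Red vs Blue: 42–11
Red vs Purple: 34–19
Red vs Teal: 36–17
Red beats every other option.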